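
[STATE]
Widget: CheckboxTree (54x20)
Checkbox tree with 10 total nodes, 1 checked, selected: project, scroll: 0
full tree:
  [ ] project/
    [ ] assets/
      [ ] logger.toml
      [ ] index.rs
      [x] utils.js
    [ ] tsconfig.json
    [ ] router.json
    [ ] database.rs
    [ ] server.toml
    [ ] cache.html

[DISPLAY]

>[-] project/                                         
   [-] assets/                                        
     [ ] logger.toml                                  
     [ ] index.rs                                     
     [x] utils.js                                     
   [ ] tsconfig.json                                  
   [ ] router.json                                    
   [ ] database.rs                                    
   [ ] server.toml                                    
   [ ] cache.html                                     
                                                      
                                                      
                                                      
                                                      
                                                      
                                                      
                                                      
                                                      
                                                      
                                                      


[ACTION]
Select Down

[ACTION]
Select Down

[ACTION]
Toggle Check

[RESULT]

 [-] project/                                         
   [-] assets/                                        
>    [x] logger.toml                                  
     [ ] index.rs                                     
     [x] utils.js                                     
   [ ] tsconfig.json                                  
   [ ] router.json                                    
   [ ] database.rs                                    
   [ ] server.toml                                    
   [ ] cache.html                                     
                                                      
                                                      
                                                      
                                                      
                                                      
                                                      
                                                      
                                                      
                                                      
                                                      


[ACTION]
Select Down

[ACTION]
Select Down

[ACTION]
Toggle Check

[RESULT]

 [-] project/                                         
   [-] assets/                                        
     [x] logger.toml                                  
     [ ] index.rs                                     
>    [ ] utils.js                                     
   [ ] tsconfig.json                                  
   [ ] router.json                                    
   [ ] database.rs                                    
   [ ] server.toml                                    
   [ ] cache.html                                     
                                                      
                                                      
                                                      
                                                      
                                                      
                                                      
                                                      
                                                      
                                                      
                                                      


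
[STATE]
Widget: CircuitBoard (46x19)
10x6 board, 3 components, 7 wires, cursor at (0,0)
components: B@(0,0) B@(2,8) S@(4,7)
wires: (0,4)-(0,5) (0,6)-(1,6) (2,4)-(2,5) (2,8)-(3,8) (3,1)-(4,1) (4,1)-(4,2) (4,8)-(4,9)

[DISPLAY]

   0 1 2 3 4 5 6 7 8 9                        
0  [B]              · ─ ·   ·                 
                            │                 
1                           ·                 
                                              
2                   · ─ ·           B         
                                    │         
3       ·                           ·         
        │                                     
4       · ─ ·                   S   · ─ ·     
                                              
5                                             
Cursor: (0,0)                                 
                                              
                                              
                                              
                                              
                                              
                                              


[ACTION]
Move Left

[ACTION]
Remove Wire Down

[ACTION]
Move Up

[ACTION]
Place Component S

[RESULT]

   0 1 2 3 4 5 6 7 8 9                        
0  [S]              · ─ ·   ·                 
                            │                 
1                           ·                 
                                              
2                   · ─ ·           B         
                                    │         
3       ·                           ·         
        │                                     
4       · ─ ·                   S   · ─ ·     
                                              
5                                             
Cursor: (0,0)                                 
                                              
                                              
                                              
                                              
                                              
                                              


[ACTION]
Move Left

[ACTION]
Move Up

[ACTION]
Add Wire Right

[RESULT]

   0 1 2 3 4 5 6 7 8 9                        
0  [S]─ ·           · ─ ·   ·                 
                            │                 
1                           ·                 
                                              
2                   · ─ ·           B         
                                    │         
3       ·                           ·         
        │                                     
4       · ─ ·                   S   · ─ ·     
                                              
5                                             
Cursor: (0,0)                                 
                                              
                                              
                                              
                                              
                                              
                                              


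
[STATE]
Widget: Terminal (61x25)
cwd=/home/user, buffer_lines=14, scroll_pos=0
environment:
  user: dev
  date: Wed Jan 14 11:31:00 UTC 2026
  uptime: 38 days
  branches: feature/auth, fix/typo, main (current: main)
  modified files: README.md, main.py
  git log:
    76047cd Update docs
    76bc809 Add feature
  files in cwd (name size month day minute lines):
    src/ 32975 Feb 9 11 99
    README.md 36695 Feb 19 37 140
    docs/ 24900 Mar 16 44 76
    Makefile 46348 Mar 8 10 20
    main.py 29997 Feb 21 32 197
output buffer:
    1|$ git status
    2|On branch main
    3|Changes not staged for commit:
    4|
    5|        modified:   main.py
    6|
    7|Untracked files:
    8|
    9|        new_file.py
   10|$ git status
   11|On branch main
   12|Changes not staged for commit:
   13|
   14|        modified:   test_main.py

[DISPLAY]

$ git status                                                 
On branch main                                               
Changes not staged for commit:                               
                                                             
        modified:   main.py                                  
                                                             
Untracked files:                                             
                                                             
        new_file.py                                          
$ git status                                                 
On branch main                                               
Changes not staged for commit:                               
                                                             
        modified:   test_main.py                             
$ █                                                          
                                                             
                                                             
                                                             
                                                             
                                                             
                                                             
                                                             
                                                             
                                                             
                                                             


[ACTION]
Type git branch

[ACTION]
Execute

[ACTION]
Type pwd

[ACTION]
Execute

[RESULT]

$ git status                                                 
On branch main                                               
Changes not staged for commit:                               
                                                             
        modified:   main.py                                  
                                                             
Untracked files:                                             
                                                             
        new_file.py                                          
$ git status                                                 
On branch main                                               
Changes not staged for commit:                               
                                                             
        modified:   test_main.py                             
$ git branch                                                 
  feature/auth                                               
  fix/typo                                                   
* main                                                       
$ pwd                                                        
/home/user                                                   
$ █                                                          
                                                             
                                                             
                                                             
                                                             


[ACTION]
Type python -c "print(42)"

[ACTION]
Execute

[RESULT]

$ git status                                                 
On branch main                                               
Changes not staged for commit:                               
                                                             
        modified:   main.py                                  
                                                             
Untracked files:                                             
                                                             
        new_file.py                                          
$ git status                                                 
On branch main                                               
Changes not staged for commit:                               
                                                             
        modified:   test_main.py                             
$ git branch                                                 
  feature/auth                                               
  fix/typo                                                   
* main                                                       
$ pwd                                                        
/home/user                                                   
$ python -c "print(42)"                                      
42                                                           
$ █                                                          
                                                             
                                                             


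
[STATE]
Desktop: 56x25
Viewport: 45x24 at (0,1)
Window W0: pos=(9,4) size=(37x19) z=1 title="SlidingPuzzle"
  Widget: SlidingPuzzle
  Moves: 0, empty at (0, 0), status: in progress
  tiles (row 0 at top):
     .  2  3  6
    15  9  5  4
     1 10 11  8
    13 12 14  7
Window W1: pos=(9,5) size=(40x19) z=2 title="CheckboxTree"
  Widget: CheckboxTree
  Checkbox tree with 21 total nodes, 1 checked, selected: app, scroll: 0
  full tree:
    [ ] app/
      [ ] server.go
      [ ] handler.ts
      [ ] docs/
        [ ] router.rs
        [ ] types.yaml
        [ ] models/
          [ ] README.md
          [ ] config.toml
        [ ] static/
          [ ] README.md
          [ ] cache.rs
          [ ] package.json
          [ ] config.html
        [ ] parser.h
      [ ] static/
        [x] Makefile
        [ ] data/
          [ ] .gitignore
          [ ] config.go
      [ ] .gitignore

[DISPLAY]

                                             
                                             
                                             
         ┏━━━━━━━━━━━━━━━━━━━━━━━━━━━━━━━━━━━
         ┏━━━━━━━━━━━━━━━━━━━━━━━━━━━━━━━━━━━
         ┃ CheckboxTree                      
         ┠───────────────────────────────────
         ┃>[-] app/                          
         ┃   [ ] server.go                   
         ┃   [ ] handler.ts                  
         ┃   [ ] docs/                       
         ┃     [ ] router.rs                 
         ┃     [ ] types.yaml                
         ┃     [ ] models/                   
         ┃       [ ] README.md               
         ┃       [ ] config.toml             
         ┃     [ ] static/                   
         ┃       [ ] README.md               
         ┃       [ ] cache.rs                
         ┃       [ ] package.json            
         ┃       [ ] config.html             
         ┃     [ ] parser.h                  
         ┗━━━━━━━━━━━━━━━━━━━━━━━━━━━━━━━━━━━
                                             


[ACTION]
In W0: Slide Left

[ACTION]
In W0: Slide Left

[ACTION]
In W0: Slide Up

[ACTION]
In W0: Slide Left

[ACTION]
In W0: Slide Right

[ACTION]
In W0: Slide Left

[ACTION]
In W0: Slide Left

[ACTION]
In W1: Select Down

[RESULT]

                                             
                                             
                                             
         ┏━━━━━━━━━━━━━━━━━━━━━━━━━━━━━━━━━━━
         ┏━━━━━━━━━━━━━━━━━━━━━━━━━━━━━━━━━━━
         ┃ CheckboxTree                      
         ┠───────────────────────────────────
         ┃ [-] app/                          
         ┃>  [ ] server.go                   
         ┃   [ ] handler.ts                  
         ┃   [ ] docs/                       
         ┃     [ ] router.rs                 
         ┃     [ ] types.yaml                
         ┃     [ ] models/                   
         ┃       [ ] README.md               
         ┃       [ ] config.toml             
         ┃     [ ] static/                   
         ┃       [ ] README.md               
         ┃       [ ] cache.rs                
         ┃       [ ] package.json            
         ┃       [ ] config.html             
         ┃     [ ] parser.h                  
         ┗━━━━━━━━━━━━━━━━━━━━━━━━━━━━━━━━━━━
                                             


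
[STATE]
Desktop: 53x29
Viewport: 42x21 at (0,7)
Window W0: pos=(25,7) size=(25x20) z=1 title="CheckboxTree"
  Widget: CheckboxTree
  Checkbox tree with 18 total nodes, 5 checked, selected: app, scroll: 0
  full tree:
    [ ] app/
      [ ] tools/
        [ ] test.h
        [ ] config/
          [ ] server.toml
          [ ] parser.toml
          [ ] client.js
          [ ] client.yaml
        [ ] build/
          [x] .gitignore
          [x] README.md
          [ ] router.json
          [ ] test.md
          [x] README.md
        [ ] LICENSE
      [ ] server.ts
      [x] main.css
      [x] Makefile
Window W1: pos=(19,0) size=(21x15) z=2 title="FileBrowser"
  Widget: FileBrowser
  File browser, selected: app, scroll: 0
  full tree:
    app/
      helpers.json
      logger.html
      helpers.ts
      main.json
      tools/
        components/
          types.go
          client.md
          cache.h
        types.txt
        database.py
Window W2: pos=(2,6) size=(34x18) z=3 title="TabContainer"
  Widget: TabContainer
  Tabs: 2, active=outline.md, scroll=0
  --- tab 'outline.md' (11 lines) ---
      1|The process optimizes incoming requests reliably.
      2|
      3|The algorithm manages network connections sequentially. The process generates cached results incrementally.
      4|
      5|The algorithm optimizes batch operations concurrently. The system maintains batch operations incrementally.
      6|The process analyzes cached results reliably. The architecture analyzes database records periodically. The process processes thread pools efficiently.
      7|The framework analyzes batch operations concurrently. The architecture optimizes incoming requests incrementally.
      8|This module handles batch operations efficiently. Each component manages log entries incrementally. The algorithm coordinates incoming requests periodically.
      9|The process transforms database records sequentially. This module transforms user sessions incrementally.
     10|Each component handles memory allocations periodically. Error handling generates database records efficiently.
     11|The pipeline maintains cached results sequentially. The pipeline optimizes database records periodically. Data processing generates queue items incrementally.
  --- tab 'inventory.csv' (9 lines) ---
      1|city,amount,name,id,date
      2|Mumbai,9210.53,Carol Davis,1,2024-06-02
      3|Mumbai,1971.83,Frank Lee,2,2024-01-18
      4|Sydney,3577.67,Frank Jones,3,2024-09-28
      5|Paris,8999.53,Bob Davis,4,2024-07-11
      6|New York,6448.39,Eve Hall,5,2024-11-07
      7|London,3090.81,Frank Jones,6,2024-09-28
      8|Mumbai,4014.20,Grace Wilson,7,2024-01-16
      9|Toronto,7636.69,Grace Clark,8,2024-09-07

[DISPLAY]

  ┃ TabContainer                   ┃   ┃━━
  ┠────────────────────────────────┨   ┃  
  ┃[outline.md]│ inventory.csv     ┃   ┃──
  ┃────────────────────────────────┃   ┃  
  ┃The process optimizes incoming r┃   ┃  
  ┃                                ┃   ┃h 
  ┃The algorithm manages network co┃   ┃g/
  ┃                                ┃━━━┛ve
  ┃The algorithm optimizes batch op┃ parse
  ┃The process analyzes cached resu┃ clien
  ┃The framework analyzes batch ope┃ clien
  ┃This module handles batch operat┃uild/ 
  ┃The process transforms database ┃ .giti
  ┃Each component handles memory al┃ READM
  ┃The pipeline maintains cached re┃ route
  ┃                                ┃ test.
  ┗━━━━━━━━━━━━━━━━━━━━━━━━━━━━━━━━┛ READM
                         ┃     [ ] LICENSE
                         ┃   [ ] server.ts
                         ┗━━━━━━━━━━━━━━━━
                                          


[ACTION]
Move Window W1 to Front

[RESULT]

  ┃ TabContainer   ┃    main.json      ┃━━
  ┠────────────────┃    [+] tools/     ┃  
  ┃[outline.md]│ in┃                   ┃──
  ┃────────────────┃                   ┃  
  ┃The process opti┃                   ┃  
  ┃                ┃                   ┃h 
  ┃The algorithm ma┃                   ┃g/
  ┃                ┗━━━━━━━━━━━━━━━━━━━┛ve
  ┃The algorithm optimizes batch op┃ parse
  ┃The process analyzes cached resu┃ clien
  ┃The framework analyzes batch ope┃ clien
  ┃This module handles batch operat┃uild/ 
  ┃The process transforms database ┃ .giti
  ┃Each component handles memory al┃ READM
  ┃The pipeline maintains cached re┃ route
  ┃                                ┃ test.
  ┗━━━━━━━━━━━━━━━━━━━━━━━━━━━━━━━━┛ READM
                         ┃     [ ] LICENSE
                         ┃   [ ] server.ts
                         ┗━━━━━━━━━━━━━━━━
                                          


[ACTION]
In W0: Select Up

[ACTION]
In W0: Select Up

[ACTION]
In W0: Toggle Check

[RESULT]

  ┃ TabContainer   ┃    main.json      ┃━━
  ┠────────────────┃    [+] tools/     ┃  
  ┃[outline.md]│ in┃                   ┃──
  ┃────────────────┃                   ┃  
  ┃The process opti┃                   ┃  
  ┃                ┃                   ┃h 
  ┃The algorithm ma┃                   ┃g/
  ┃                ┗━━━━━━━━━━━━━━━━━━━┛ve
  ┃The algorithm optimizes batch op┃ parse
  ┃The process analyzes cached resu┃ clien
  ┃The framework analyzes batch ope┃ clien
  ┃This module handles batch operat┃uild/ 
  ┃The process transforms database ┃ .giti
  ┃Each component handles memory al┃ READM
  ┃The pipeline maintains cached re┃ route
  ┃                                ┃ test.
  ┗━━━━━━━━━━━━━━━━━━━━━━━━━━━━━━━━┛ READM
                         ┃     [x] LICENSE
                         ┃   [x] server.ts
                         ┗━━━━━━━━━━━━━━━━
                                          


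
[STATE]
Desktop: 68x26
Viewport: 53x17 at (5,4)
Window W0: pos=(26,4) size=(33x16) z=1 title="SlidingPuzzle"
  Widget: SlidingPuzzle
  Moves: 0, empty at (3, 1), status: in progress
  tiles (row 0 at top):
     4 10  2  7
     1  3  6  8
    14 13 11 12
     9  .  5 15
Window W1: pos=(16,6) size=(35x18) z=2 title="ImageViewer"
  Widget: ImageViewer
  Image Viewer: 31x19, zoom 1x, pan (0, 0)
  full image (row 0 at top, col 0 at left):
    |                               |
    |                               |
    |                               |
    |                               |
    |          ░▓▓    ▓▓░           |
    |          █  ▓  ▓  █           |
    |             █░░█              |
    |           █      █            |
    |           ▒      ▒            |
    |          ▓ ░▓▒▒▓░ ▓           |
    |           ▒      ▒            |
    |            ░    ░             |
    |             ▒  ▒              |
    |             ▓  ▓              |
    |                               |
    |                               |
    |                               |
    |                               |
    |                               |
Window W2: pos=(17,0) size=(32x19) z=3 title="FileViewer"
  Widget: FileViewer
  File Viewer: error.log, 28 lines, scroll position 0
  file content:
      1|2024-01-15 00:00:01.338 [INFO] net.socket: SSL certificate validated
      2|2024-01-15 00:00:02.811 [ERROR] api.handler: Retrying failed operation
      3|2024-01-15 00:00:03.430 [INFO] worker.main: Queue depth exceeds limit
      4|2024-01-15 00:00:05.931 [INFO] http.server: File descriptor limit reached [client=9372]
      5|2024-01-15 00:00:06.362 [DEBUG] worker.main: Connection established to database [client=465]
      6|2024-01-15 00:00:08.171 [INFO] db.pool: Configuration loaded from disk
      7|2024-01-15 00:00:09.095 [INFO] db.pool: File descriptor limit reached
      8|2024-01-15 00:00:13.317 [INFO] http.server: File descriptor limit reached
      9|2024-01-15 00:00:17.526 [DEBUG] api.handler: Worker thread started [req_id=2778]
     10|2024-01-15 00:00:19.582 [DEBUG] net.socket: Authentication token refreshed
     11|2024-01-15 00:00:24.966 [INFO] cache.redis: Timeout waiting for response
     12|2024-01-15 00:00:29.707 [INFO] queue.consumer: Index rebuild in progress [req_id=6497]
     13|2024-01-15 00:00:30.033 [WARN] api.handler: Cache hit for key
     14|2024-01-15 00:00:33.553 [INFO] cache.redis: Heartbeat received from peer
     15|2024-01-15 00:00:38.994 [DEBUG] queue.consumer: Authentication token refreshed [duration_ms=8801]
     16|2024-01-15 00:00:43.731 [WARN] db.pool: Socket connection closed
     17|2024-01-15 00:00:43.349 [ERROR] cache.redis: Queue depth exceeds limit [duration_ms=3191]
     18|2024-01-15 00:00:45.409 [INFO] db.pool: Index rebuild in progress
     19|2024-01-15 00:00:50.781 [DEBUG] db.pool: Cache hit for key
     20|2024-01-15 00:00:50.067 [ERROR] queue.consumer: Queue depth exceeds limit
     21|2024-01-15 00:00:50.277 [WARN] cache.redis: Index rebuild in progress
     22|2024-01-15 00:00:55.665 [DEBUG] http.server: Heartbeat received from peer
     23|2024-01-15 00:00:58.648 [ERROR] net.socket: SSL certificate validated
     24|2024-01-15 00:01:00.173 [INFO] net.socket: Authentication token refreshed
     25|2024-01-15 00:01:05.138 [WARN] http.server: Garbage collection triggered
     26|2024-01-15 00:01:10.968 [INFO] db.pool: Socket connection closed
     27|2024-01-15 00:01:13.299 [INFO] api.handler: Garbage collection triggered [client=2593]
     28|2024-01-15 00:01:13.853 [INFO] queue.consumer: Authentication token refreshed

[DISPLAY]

            ┃2024-01-15 00:00:02.811 [ERRO█┃━━━━━━━━━
            ┃2024-01-15 00:00:03.430 [INFO░┃         
           ┏┃2024-01-15 00:00:05.931 [INFO░┃━┓───────
           ┃┃2024-01-15 00:00:06.362 [DEBU░┃ ┃       
           ┠┃2024-01-15 00:00:08.171 [INFO░┃─┨       
           ┃┃2024-01-15 00:00:09.095 [INFO░┃ ┃       
           ┃┃2024-01-15 00:00:13.317 [INFO░┃ ┃       
           ┃┃2024-01-15 00:00:17.526 [DEBU░┃ ┃       
           ┃┃2024-01-15 00:00:19.582 [DEBU░┃ ┃       
           ┃┃2024-01-15 00:00:24.966 [INFO░┃ ┃       
           ┃┃2024-01-15 00:00:29.707 [INFO░┃ ┃       
           ┃┃2024-01-15 00:00:30.033 [WARN░┃ ┃       
           ┃┃2024-01-15 00:00:33.553 [INFO░┃ ┃       
           ┃┃2024-01-15 00:00:38.994 [DEBU▼┃ ┃       
           ┃┗━━━━━━━━━━━━━━━━━━━━━━━━━━━━━━┛ ┃       
           ┃           ▒      ▒              ┃━━━━━━━
           ┃            ░    ░               ┃       


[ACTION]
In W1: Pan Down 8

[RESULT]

            ┃2024-01-15 00:00:02.811 [ERRO█┃━━━━━━━━━
            ┃2024-01-15 00:00:03.430 [INFO░┃         
           ┏┃2024-01-15 00:00:05.931 [INFO░┃━┓───────
           ┃┃2024-01-15 00:00:06.362 [DEBU░┃ ┃       
           ┠┃2024-01-15 00:00:08.171 [INFO░┃─┨       
           ┃┃2024-01-15 00:00:09.095 [INFO░┃ ┃       
           ┃┃2024-01-15 00:00:13.317 [INFO░┃ ┃       
           ┃┃2024-01-15 00:00:17.526 [DEBU░┃ ┃       
           ┃┃2024-01-15 00:00:19.582 [DEBU░┃ ┃       
           ┃┃2024-01-15 00:00:24.966 [INFO░┃ ┃       
           ┃┃2024-01-15 00:00:29.707 [INFO░┃ ┃       
           ┃┃2024-01-15 00:00:30.033 [WARN░┃ ┃       
           ┃┃2024-01-15 00:00:33.553 [INFO░┃ ┃       
           ┃┃2024-01-15 00:00:38.994 [DEBU▼┃ ┃       
           ┃┗━━━━━━━━━━━━━━━━━━━━━━━━━━━━━━┛ ┃       
           ┃                                 ┃━━━━━━━
           ┃                                 ┃       


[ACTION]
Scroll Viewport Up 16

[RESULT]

            ┏━━━━━━━━━━━━━━━━━━━━━━━━━━━━━━┓         
            ┃ FileViewer                   ┃         
            ┠──────────────────────────────┨         
            ┃2024-01-15 00:00:01.338 [INFO▲┃         
            ┃2024-01-15 00:00:02.811 [ERRO█┃━━━━━━━━━
            ┃2024-01-15 00:00:03.430 [INFO░┃         
           ┏┃2024-01-15 00:00:05.931 [INFO░┃━┓───────
           ┃┃2024-01-15 00:00:06.362 [DEBU░┃ ┃       
           ┠┃2024-01-15 00:00:08.171 [INFO░┃─┨       
           ┃┃2024-01-15 00:00:09.095 [INFO░┃ ┃       
           ┃┃2024-01-15 00:00:13.317 [INFO░┃ ┃       
           ┃┃2024-01-15 00:00:17.526 [DEBU░┃ ┃       
           ┃┃2024-01-15 00:00:19.582 [DEBU░┃ ┃       
           ┃┃2024-01-15 00:00:24.966 [INFO░┃ ┃       
           ┃┃2024-01-15 00:00:29.707 [INFO░┃ ┃       
           ┃┃2024-01-15 00:00:30.033 [WARN░┃ ┃       
           ┃┃2024-01-15 00:00:33.553 [INFO░┃ ┃       


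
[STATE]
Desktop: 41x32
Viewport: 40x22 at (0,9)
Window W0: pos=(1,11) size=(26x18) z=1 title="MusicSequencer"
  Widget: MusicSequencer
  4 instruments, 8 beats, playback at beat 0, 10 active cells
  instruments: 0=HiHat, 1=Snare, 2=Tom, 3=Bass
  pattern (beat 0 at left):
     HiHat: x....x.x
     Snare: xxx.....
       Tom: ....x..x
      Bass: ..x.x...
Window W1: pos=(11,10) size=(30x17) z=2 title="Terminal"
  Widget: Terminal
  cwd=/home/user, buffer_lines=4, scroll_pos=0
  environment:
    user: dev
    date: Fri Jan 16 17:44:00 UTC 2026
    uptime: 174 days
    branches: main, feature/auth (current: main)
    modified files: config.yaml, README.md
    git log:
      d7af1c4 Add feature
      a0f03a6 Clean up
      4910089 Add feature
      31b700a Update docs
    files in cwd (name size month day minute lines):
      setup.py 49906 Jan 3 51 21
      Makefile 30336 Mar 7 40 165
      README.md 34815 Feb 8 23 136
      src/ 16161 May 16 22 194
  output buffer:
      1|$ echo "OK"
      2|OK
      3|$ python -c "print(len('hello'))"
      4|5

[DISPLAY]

                                        
           ┏━━━━━━━━━━━━━━━━━━━━━━━━━━━━
 ┏━━━━━━━━━┃ Terminal                   
 ┃ MusicSeq┠────────────────────────────
 ┠─────────┃$ echo "OK"                 
 ┃      ▼12┃OK                          
 ┃ HiHat█··┃$ python -c "print(len('hell
 ┃ Snare███┃5                           
 ┃   Tom···┃$ █                         
 ┃  Bass··█┃                            
 ┃         ┃                            
 ┃         ┃                            
 ┃         ┃                            
 ┃         ┃                            
 ┃         ┃                            
 ┃         ┃                            
 ┃         ┃                            
 ┃         ┗━━━━━━━━━━━━━━━━━━━━━━━━━━━━
 ┃                        ┃             
 ┗━━━━━━━━━━━━━━━━━━━━━━━━┛             
                                        
                                        


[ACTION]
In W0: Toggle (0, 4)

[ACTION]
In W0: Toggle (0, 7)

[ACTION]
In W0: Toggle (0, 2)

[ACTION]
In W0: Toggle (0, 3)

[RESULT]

                                        
           ┏━━━━━━━━━━━━━━━━━━━━━━━━━━━━
 ┏━━━━━━━━━┃ Terminal                   
 ┃ MusicSeq┠────────────────────────────
 ┠─────────┃$ echo "OK"                 
 ┃      ▼12┃OK                          
 ┃ HiHat█·█┃$ python -c "print(len('hell
 ┃ Snare███┃5                           
 ┃   Tom···┃$ █                         
 ┃  Bass··█┃                            
 ┃         ┃                            
 ┃         ┃                            
 ┃         ┃                            
 ┃         ┃                            
 ┃         ┃                            
 ┃         ┃                            
 ┃         ┃                            
 ┃         ┗━━━━━━━━━━━━━━━━━━━━━━━━━━━━
 ┃                        ┃             
 ┗━━━━━━━━━━━━━━━━━━━━━━━━┛             
                                        
                                        


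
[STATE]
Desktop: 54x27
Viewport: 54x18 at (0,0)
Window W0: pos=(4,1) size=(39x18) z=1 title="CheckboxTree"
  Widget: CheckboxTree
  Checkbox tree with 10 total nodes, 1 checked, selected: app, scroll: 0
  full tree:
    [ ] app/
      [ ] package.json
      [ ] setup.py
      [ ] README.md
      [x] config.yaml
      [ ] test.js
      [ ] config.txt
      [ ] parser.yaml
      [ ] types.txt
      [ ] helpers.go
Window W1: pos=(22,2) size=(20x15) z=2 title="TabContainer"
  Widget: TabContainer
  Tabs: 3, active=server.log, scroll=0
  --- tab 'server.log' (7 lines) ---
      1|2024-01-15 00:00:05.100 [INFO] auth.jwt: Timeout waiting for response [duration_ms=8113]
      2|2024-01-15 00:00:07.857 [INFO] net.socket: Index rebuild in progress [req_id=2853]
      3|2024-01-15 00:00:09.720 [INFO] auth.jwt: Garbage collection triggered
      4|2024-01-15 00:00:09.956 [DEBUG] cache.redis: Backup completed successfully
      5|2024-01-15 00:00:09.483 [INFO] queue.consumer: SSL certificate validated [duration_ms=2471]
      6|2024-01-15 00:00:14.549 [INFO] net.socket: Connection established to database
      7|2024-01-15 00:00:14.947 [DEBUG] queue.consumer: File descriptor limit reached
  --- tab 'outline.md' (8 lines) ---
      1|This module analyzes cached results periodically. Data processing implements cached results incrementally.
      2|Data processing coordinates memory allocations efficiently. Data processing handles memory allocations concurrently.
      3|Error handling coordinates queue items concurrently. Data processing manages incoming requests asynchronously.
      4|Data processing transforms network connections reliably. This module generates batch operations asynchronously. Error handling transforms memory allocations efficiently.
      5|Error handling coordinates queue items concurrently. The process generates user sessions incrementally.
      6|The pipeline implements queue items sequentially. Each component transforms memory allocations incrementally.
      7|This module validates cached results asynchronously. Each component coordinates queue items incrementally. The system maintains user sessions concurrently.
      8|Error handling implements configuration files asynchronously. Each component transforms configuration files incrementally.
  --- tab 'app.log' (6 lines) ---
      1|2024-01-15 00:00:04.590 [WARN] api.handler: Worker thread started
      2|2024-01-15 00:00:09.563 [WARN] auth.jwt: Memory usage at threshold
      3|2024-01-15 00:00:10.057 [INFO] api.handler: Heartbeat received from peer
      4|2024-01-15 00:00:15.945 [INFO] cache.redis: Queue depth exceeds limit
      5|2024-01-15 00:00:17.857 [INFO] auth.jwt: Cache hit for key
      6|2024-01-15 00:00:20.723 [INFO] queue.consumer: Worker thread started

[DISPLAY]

                                                      
    ┏━━━━━━━━━━━━━━━━━━━━━━━━━━━━━━━━━━━━━┓           
    ┃ CheckboxTree    ┏━━━━━━━━━━━━━━━━━━┓┃           
    ┠─────────────────┃ TabContainer     ┃┨           
    ┃>[-] app/        ┠──────────────────┨┃           
    ┃   [ ] package.js┃[server.log]│ outl┃┃           
    ┃   [ ] setup.py  ┃──────────────────┃┃           
    ┃   [ ] README.md ┃2024-01-15 00:00:0┃┃           
    ┃   [x] config.yam┃2024-01-15 00:00:0┃┃           
    ┃   [ ] test.js   ┃2024-01-15 00:00:0┃┃           
    ┃   [ ] config.txt┃2024-01-15 00:00:0┃┃           
    ┃   [ ] parser.yam┃2024-01-15 00:00:0┃┃           
    ┃   [ ] types.txt ┃2024-01-15 00:00:1┃┃           
    ┃   [ ] helpers.go┃2024-01-15 00:00:1┃┃           
    ┃                 ┃                  ┃┃           
    ┃                 ┃                  ┃┃           
    ┃                 ┗━━━━━━━━━━━━━━━━━━┛┃           
    ┃                                     ┃           


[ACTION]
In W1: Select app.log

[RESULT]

                                                      
    ┏━━━━━━━━━━━━━━━━━━━━━━━━━━━━━━━━━━━━━┓           
    ┃ CheckboxTree    ┏━━━━━━━━━━━━━━━━━━┓┃           
    ┠─────────────────┃ TabContainer     ┃┨           
    ┃>[-] app/        ┠──────────────────┨┃           
    ┃   [ ] package.js┃ server.log │ outl┃┃           
    ┃   [ ] setup.py  ┃──────────────────┃┃           
    ┃   [ ] README.md ┃2024-01-15 00:00:0┃┃           
    ┃   [x] config.yam┃2024-01-15 00:00:0┃┃           
    ┃   [ ] test.js   ┃2024-01-15 00:00:1┃┃           
    ┃   [ ] config.txt┃2024-01-15 00:00:1┃┃           
    ┃   [ ] parser.yam┃2024-01-15 00:00:1┃┃           
    ┃   [ ] types.txt ┃2024-01-15 00:00:2┃┃           
    ┃   [ ] helpers.go┃                  ┃┃           
    ┃                 ┃                  ┃┃           
    ┃                 ┃                  ┃┃           
    ┃                 ┗━━━━━━━━━━━━━━━━━━┛┃           
    ┃                                     ┃           


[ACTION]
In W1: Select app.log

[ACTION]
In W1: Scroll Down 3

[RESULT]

                                                      
    ┏━━━━━━━━━━━━━━━━━━━━━━━━━━━━━━━━━━━━━┓           
    ┃ CheckboxTree    ┏━━━━━━━━━━━━━━━━━━┓┃           
    ┠─────────────────┃ TabContainer     ┃┨           
    ┃>[-] app/        ┠──────────────────┨┃           
    ┃   [ ] package.js┃ server.log │ outl┃┃           
    ┃   [ ] setup.py  ┃──────────────────┃┃           
    ┃   [ ] README.md ┃2024-01-15 00:00:1┃┃           
    ┃   [x] config.yam┃2024-01-15 00:00:1┃┃           
    ┃   [ ] test.js   ┃2024-01-15 00:00:2┃┃           
    ┃   [ ] config.txt┃                  ┃┃           
    ┃   [ ] parser.yam┃                  ┃┃           
    ┃   [ ] types.txt ┃                  ┃┃           
    ┃   [ ] helpers.go┃                  ┃┃           
    ┃                 ┃                  ┃┃           
    ┃                 ┃                  ┃┃           
    ┃                 ┗━━━━━━━━━━━━━━━━━━┛┃           
    ┃                                     ┃           


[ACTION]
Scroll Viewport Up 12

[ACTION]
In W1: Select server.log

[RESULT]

                                                      
    ┏━━━━━━━━━━━━━━━━━━━━━━━━━━━━━━━━━━━━━┓           
    ┃ CheckboxTree    ┏━━━━━━━━━━━━━━━━━━┓┃           
    ┠─────────────────┃ TabContainer     ┃┨           
    ┃>[-] app/        ┠──────────────────┨┃           
    ┃   [ ] package.js┃[server.log]│ outl┃┃           
    ┃   [ ] setup.py  ┃──────────────────┃┃           
    ┃   [ ] README.md ┃2024-01-15 00:00:0┃┃           
    ┃   [x] config.yam┃2024-01-15 00:00:0┃┃           
    ┃   [ ] test.js   ┃2024-01-15 00:00:0┃┃           
    ┃   [ ] config.txt┃2024-01-15 00:00:0┃┃           
    ┃   [ ] parser.yam┃2024-01-15 00:00:0┃┃           
    ┃   [ ] types.txt ┃2024-01-15 00:00:1┃┃           
    ┃   [ ] helpers.go┃2024-01-15 00:00:1┃┃           
    ┃                 ┃                  ┃┃           
    ┃                 ┃                  ┃┃           
    ┃                 ┗━━━━━━━━━━━━━━━━━━┛┃           
    ┃                                     ┃           
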